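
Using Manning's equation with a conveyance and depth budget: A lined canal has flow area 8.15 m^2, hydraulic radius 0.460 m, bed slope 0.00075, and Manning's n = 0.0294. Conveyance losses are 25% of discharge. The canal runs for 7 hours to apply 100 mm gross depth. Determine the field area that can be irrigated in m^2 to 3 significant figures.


Approach: apply Manning's equation with a conveyance and depth budget, Q = (1/n)*A*R^(2/3)*S^(1/2); Q_field = Q*(1-loss); Area = Q_field*t/(d/1000).
Step 1 — canal discharge (Manning's equation):
  Q = (1/0.0294) * 8.15 * 0.460^(2/3) * 0.00075^(1/2) = 4.5239 m^3/s
Step 2 — delivered flow: Q_field = 4.5239*(1 - 25/100) = 3.3929 m^3/s
Step 3 — volume delivered: V = 3.3929 * 7*3600 = 85502 m^3
Step 4 — area served: A = V / (depth/1000) = 85502 / 0.1 = 855000 m^2
Therefore the field area that can be irrigated = 855000 m^2.


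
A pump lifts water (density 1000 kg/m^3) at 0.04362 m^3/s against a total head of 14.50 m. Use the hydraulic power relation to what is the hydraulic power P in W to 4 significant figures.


Approach: apply the hydraulic power relation, P = rho*g*Q*H.
P = 1000 * 9.81 * 0.04362 * 14.50 = 6205 W
Therefore the hydraulic power P = 6205 W.


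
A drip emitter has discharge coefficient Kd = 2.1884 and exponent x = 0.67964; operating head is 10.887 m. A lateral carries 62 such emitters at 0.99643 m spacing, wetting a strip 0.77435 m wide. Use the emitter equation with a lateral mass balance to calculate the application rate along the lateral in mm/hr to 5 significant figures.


Approach: apply the emitter equation with a lateral mass balance, q = Kd*h^x; Q = n*q; rate = Q/(n*spacing*width).
Step 1 — single emitter flow (q = Kd*h^x):
  q = 2.1884 * 10.887^0.67964 = 11.08794 L/hr
Step 2 — total lateral flow: Q = 62 * 11.08794 = 687.4525 L/hr
Step 3 — wetted area: A = 62 * 0.99643 * 0.77435 = 47.83831 m^2
Step 4 — application rate: Q/A = 687.4525/47.83831 = 14.370 mm/hr
Therefore the application rate along the lateral = 14.370 mm/hr.


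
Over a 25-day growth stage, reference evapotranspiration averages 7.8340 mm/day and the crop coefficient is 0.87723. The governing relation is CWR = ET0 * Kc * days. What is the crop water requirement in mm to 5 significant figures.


CWR = 7.8340 * 0.87723 * 25 = 171.81 mm
Therefore the crop water requirement = 171.81 mm.


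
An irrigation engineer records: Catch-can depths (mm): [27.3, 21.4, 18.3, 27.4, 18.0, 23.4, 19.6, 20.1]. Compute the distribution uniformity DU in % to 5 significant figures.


Approach: apply the low-quarter distribution uniformity, DU = (mean of lowest quarter of readings / overall mean)*100.
sorted lowest 2 of 8: [18.0, 18.3] -> mean = 18.15000 mm
overall mean = 21.93750 mm
DU = (18.15000/21.93750)*100 = 82.735 %
Therefore the distribution uniformity DU = 82.735 %.


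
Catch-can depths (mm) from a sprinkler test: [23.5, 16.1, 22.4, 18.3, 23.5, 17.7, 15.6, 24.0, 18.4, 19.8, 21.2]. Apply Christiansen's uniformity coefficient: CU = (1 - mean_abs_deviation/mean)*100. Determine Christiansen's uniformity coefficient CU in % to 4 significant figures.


mean = 20.0455 mm
mean |d_i - mean| = 2.61322 mm
CU = (1 - 2.61322/20.0455)*100 = 86.96 %
Therefore Christiansen's uniformity coefficient CU = 86.96 %.


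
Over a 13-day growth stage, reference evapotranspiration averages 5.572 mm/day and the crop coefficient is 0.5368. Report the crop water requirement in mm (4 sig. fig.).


Approach: apply the crop water requirement relation, CWR = ET0 * Kc * days.
CWR = 5.572 * 0.5368 * 13 = 38.88 mm
Therefore the crop water requirement = 38.88 mm.


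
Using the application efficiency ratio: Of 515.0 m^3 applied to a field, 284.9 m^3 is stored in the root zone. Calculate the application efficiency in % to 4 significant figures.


Approach: apply the application efficiency ratio, Ea = (stored/applied)*100.
Ea = (284.9/515.0)*100 = 55.32 %
Therefore the application efficiency = 55.32 %.


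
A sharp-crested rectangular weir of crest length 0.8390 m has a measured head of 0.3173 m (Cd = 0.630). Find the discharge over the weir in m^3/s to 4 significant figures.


Approach: apply the rectangular weir equation, Q = (2/3)*Cd*L*sqrt(2g)*H^1.5.
Q = (2/3)*0.630*0.8390*sqrt(2*9.81)*0.3173^1.5 = 0.2790 m^3/s
Therefore the discharge over the weir = 0.2790 m^3/s.


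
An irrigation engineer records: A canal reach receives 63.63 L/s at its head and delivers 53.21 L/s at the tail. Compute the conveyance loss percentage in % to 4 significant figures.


Approach: apply the conveyance loss ratio, loss% = ((Q_head - Q_tail)/Q_head)*100.
loss = ((63.63 - 53.21)/63.63)*100 = 16.38 %
Therefore the conveyance loss percentage = 16.38 %.


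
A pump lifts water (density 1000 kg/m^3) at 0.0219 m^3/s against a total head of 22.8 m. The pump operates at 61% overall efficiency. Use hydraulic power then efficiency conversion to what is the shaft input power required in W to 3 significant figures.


Approach: apply hydraulic power then efficiency conversion, P = rho*g*Q*H; P_in = P/eta.
Step 1 — hydraulic power (P = rho*g*Q*H):
  P = 1000 * 9.81 * 0.0219 * 22.8 = 4898.3 W
Step 2 — input power: P_in = P/eta = 4898.3 / 0.61 = 8030 W
Therefore the shaft input power required = 8030 W.


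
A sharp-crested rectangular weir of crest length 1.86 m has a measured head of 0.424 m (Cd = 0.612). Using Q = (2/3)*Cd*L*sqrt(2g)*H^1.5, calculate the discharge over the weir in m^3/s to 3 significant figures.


Q = (2/3)*0.612*1.86*sqrt(2*9.81)*0.424^1.5 = 0.928 m^3/s
Therefore the discharge over the weir = 0.928 m^3/s.


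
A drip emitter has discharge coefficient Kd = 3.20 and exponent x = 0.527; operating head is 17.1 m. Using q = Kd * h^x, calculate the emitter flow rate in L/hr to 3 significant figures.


q = 3.20 * 17.1^0.527 = 14.3 L/hr
Therefore the emitter flow rate = 14.3 L/hr.


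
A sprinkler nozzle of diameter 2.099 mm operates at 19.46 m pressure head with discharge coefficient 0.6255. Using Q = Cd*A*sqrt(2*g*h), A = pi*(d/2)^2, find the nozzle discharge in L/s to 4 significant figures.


A = pi*(2.099e-3/2)^2 = 3.46031e-06 m^2
Q = 0.6255 * 3.46031e-06 * sqrt(2*9.81*19.46) * 1000 = 0.04229 L/s
Therefore the nozzle discharge = 0.04229 L/s.


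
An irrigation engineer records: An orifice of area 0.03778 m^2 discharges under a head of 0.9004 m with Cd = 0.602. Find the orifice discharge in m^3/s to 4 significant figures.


Approach: apply the orifice equation, Q = Cd*A*sqrt(2*g*h).
Q = 0.602 * 0.03778 * sqrt(2*9.81*0.9004) = 0.09559 m^3/s
Therefore the orifice discharge = 0.09559 m^3/s.


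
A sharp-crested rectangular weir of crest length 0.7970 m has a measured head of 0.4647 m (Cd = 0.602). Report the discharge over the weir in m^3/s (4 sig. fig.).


Approach: apply the rectangular weir equation, Q = (2/3)*Cd*L*sqrt(2g)*H^1.5.
Q = (2/3)*0.602*0.7970*sqrt(2*9.81)*0.4647^1.5 = 0.4488 m^3/s
Therefore the discharge over the weir = 0.4488 m^3/s.


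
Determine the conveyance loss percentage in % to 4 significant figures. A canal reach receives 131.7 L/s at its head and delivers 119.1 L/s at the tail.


Approach: apply the conveyance loss ratio, loss% = ((Q_head - Q_tail)/Q_head)*100.
loss = ((131.7 - 119.1)/131.7)*100 = 9.567 %
Therefore the conveyance loss percentage = 9.567 %.


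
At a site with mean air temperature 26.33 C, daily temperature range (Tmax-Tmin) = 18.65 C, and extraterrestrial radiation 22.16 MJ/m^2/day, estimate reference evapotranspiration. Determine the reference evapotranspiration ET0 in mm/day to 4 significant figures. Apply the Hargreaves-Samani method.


Approach: apply the Hargreaves-Samani method, ET0 = 0.0023*(Tmean+17.8)*sqrt(Tmax-Tmin)*0.408*Ra.
ET0 = 0.0023*(26.33+17.8)*sqrt(18.65)*0.408*22.16 = 3.963 mm/day
Therefore the reference evapotranspiration ET0 = 3.963 mm/day.


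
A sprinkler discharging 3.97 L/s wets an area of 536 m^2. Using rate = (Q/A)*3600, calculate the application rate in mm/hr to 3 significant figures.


rate = (3.97 / 536) * 3600 = 26.7 mm/hr
Therefore the application rate = 26.7 mm/hr.


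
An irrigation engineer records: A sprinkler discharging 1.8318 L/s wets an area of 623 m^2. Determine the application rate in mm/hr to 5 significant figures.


Approach: apply the application rate relation, rate = (Q/A)*3600.
rate = (1.8318 / 623) * 3600 = 10.585 mm/hr
Therefore the application rate = 10.585 mm/hr.


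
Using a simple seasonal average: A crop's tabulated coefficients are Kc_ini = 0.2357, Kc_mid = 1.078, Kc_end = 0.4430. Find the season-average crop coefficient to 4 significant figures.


Approach: apply a simple seasonal average, Kc_avg = (Kc_ini + Kc_mid + Kc_end)/3.
Kc_avg = (0.2357 + 1.078 + 0.4430)/3 = 0.5856
Therefore the season-average crop coefficient = 0.5856.


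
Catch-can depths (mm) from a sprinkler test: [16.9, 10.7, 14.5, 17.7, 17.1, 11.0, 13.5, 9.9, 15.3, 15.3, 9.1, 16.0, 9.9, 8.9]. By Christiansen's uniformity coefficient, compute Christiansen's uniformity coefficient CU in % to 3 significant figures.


Approach: apply Christiansen's uniformity coefficient, CU = (1 - mean_abs_deviation/mean)*100.
mean = 13.271 mm
mean |d_i - mean| = 2.8755 mm
CU = (1 - 2.8755/13.271)*100 = 78.3 %
Therefore Christiansen's uniformity coefficient CU = 78.3 %.


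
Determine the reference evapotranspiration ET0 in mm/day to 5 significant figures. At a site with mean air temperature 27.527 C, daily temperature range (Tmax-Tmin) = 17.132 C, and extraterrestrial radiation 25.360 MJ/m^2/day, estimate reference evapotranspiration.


Approach: apply the Hargreaves-Samani method, ET0 = 0.0023*(Tmean+17.8)*sqrt(Tmax-Tmin)*0.408*Ra.
ET0 = 0.0023*(27.527+17.8)*sqrt(17.132)*0.408*25.360 = 4.4648 mm/day
Therefore the reference evapotranspiration ET0 = 4.4648 mm/day.


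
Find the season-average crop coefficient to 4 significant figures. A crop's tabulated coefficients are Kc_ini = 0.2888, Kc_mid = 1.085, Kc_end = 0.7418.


Approach: apply a simple seasonal average, Kc_avg = (Kc_ini + Kc_mid + Kc_end)/3.
Kc_avg = (0.2888 + 1.085 + 0.7418)/3 = 0.7052
Therefore the season-average crop coefficient = 0.7052.


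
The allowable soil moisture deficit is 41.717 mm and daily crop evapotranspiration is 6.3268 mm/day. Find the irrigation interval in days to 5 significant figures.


Approach: apply the irrigation interval relation, interval = SMD / ETc.
interval = 41.717 / 6.3268 = 6.5937 days
Therefore the irrigation interval = 6.5937 days.


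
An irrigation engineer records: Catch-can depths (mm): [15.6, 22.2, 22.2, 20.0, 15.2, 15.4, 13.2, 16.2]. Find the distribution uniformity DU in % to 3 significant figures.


Approach: apply the low-quarter distribution uniformity, DU = (mean of lowest quarter of readings / overall mean)*100.
sorted lowest 2 of 8: [13.2, 15.2] -> mean = 14.200 mm
overall mean = 17.500 mm
DU = (14.200/17.500)*100 = 81.1 %
Therefore the distribution uniformity DU = 81.1 %.


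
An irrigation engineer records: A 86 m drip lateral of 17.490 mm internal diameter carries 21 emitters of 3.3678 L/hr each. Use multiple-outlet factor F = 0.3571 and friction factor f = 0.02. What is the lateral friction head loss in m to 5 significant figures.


Approach: apply Darcy-Weisbach with the multiple-outlet F-factor, Q = n*q/(3600*1000) m^3/s; v = Q/A; hf = F*f*(L/D)*(v^2/(2g)).
Q = 21*3.3678/(3600*1000) = 1.964550e-05 m^3/s
A = pi*(17.490e-3/2)^2 = 2.402534e-04 m^2, so v = Q/A = 0.08176992 m/s
hf = 0.3571*0.02*(86/0.017490)*(0.08176992^2/(2*9.81)) = 0.011968 m
Therefore the lateral friction head loss = 0.011968 m.


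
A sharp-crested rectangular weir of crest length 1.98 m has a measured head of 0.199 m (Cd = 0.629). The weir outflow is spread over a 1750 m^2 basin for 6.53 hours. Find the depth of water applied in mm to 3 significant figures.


Approach: apply the rectangular weir equation with a volume-to-depth conversion, Q = (2/3)*Cd*L*sqrt(2g)*H^1.5; d = Q*t/A * 1000.
Step 1 — weir discharge:
  Q = (2/3)*0.629*1.98*sqrt(2*9.81)*0.199^1.5 = 0.32648 m^3/s
Step 2 — volume: V = 0.32648 * 6.53*3600 = 7674.8 m^3
Step 3 — depth: d = V/A * 1000 = 7674.8/1750 * 1000 = 4390 mm
Therefore the depth of water applied = 4390 mm.


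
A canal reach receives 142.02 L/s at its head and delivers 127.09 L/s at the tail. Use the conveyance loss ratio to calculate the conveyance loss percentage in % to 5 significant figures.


Approach: apply the conveyance loss ratio, loss% = ((Q_head - Q_tail)/Q_head)*100.
loss = ((142.02 - 127.09)/142.02)*100 = 10.513 %
Therefore the conveyance loss percentage = 10.513 %.


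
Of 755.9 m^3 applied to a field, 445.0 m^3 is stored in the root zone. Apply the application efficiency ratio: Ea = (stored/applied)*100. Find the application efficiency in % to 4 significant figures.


Ea = (445.0/755.9)*100 = 58.87 %
Therefore the application efficiency = 58.87 %.


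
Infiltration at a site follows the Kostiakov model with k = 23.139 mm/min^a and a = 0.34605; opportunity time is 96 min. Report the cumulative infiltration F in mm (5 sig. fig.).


Approach: apply the Kostiakov infiltration equation, F = k*t^a.
F = 23.139 * 96^0.34605 = 112.28 mm
Therefore the cumulative infiltration F = 112.28 mm.


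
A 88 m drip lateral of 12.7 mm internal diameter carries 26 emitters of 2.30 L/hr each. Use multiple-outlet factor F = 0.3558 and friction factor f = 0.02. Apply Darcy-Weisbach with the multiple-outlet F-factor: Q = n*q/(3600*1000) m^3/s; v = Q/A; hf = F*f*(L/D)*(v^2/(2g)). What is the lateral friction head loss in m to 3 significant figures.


Q = 26*2.30/(3600*1000) = 1.6611e-05 m^3/s
A = pi*(12.7e-3/2)^2 = 1.2668e-04 m^2, so v = Q/A = 0.13113 m/s
hf = 0.3558*0.02*(88/0.0127)*(0.13113^2/(2*9.81)) = 0.0432 m
Therefore the lateral friction head loss = 0.0432 m.


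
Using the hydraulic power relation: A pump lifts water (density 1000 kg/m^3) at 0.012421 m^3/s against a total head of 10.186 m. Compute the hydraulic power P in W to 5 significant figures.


Approach: apply the hydraulic power relation, P = rho*g*Q*H.
P = 1000 * 9.81 * 0.012421 * 10.186 = 1241.2 W
Therefore the hydraulic power P = 1241.2 W.


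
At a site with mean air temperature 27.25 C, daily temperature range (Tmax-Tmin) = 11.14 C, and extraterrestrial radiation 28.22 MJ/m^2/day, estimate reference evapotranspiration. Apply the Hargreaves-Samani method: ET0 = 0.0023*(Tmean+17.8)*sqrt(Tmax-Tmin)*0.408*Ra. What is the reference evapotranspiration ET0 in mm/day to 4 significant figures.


ET0 = 0.0023*(27.25+17.8)*sqrt(11.14)*0.408*28.22 = 3.982 mm/day
Therefore the reference evapotranspiration ET0 = 3.982 mm/day.


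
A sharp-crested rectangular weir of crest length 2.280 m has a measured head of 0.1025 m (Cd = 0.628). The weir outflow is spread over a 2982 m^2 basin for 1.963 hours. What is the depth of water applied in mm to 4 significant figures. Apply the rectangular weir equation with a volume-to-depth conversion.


Approach: apply the rectangular weir equation with a volume-to-depth conversion, Q = (2/3)*Cd*L*sqrt(2g)*H^1.5; d = Q*t/A * 1000.
Step 1 — weir discharge:
  Q = (2/3)*0.628*2.280*sqrt(2*9.81)*0.1025^1.5 = 0.138752 m^3/s
Step 2 — volume: V = 0.138752 * 1.963*3600 = 980.531 m^3
Step 3 — depth: d = V/A * 1000 = 980.531/2982 * 1000 = 328.8 mm
Therefore the depth of water applied = 328.8 mm.


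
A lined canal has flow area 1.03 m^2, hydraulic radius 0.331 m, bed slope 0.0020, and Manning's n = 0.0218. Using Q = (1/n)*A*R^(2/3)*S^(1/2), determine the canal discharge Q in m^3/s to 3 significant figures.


Q = (1/0.0218) * 1.03 * 0.331^(2/3) * 0.0020^(1/2) = 1.01 m^3/s
Therefore the canal discharge Q = 1.01 m^3/s.


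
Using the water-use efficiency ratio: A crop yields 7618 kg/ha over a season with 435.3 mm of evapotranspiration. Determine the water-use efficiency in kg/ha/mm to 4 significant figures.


Approach: apply the water-use efficiency ratio, WUE = yield/ET.
WUE = 7618 / 435.3 = 17.50 kg/ha/mm
Therefore the water-use efficiency = 17.50 kg/ha/mm.


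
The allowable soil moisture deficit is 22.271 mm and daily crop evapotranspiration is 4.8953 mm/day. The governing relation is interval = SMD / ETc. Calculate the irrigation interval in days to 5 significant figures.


interval = 22.271 / 4.8953 = 4.5495 days
Therefore the irrigation interval = 4.5495 days.


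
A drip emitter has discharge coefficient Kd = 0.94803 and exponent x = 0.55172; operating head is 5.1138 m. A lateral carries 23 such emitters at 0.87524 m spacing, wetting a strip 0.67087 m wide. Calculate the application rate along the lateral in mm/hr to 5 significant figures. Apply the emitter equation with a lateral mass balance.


Approach: apply the emitter equation with a lateral mass balance, q = Kd*h^x; Q = n*q; rate = Q/(n*spacing*width).
Step 1 — single emitter flow (q = Kd*h^x):
  q = 0.94803 * 5.1138^0.55172 = 2.332653 L/hr
Step 2 — total lateral flow: Q = 23 * 2.332653 = 53.65102 L/hr
Step 3 — wetted area: A = 23 * 0.87524 * 0.67087 = 13.50496 m^2
Step 4 — application rate: Q/A = 53.65102/13.50496 = 3.9727 mm/hr
Therefore the application rate along the lateral = 3.9727 mm/hr.


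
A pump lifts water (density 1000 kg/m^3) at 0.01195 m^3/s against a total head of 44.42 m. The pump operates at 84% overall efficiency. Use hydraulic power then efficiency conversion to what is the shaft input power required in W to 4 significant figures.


Approach: apply hydraulic power then efficiency conversion, P = rho*g*Q*H; P_in = P/eta.
Step 1 — hydraulic power (P = rho*g*Q*H):
  P = 1000 * 9.81 * 0.01195 * 44.42 = 5207.33 W
Step 2 — input power: P_in = P/eta = 5207.33 / 0.84 = 6199 W
Therefore the shaft input power required = 6199 W.


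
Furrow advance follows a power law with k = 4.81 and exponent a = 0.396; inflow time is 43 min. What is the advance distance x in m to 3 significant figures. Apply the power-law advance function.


Approach: apply the power-law advance function, x = k*t^a.
x = 4.81 * 43^0.396 = 21.3 m
Therefore the advance distance x = 21.3 m.


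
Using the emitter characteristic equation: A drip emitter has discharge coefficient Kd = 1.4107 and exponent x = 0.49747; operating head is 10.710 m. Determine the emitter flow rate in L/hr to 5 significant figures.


Approach: apply the emitter characteristic equation, q = Kd * h^x.
q = 1.4107 * 10.710^0.49747 = 4.5891 L/hr
Therefore the emitter flow rate = 4.5891 L/hr.


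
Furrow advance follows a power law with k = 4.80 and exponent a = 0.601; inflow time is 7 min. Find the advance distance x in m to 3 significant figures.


Approach: apply the power-law advance function, x = k*t^a.
x = 4.80 * 7^0.601 = 15.5 m
Therefore the advance distance x = 15.5 m.


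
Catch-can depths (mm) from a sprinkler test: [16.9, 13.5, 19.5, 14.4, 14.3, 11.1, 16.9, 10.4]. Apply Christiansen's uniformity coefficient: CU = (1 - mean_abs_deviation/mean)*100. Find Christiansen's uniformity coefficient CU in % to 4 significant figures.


mean = 14.6250 mm
mean |d_i - mean| = 2.35625 mm
CU = (1 - 2.35625/14.6250)*100 = 83.89 %
Therefore Christiansen's uniformity coefficient CU = 83.89 %.


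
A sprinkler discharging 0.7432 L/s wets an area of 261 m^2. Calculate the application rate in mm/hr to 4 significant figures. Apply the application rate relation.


Approach: apply the application rate relation, rate = (Q/A)*3600.
rate = (0.7432 / 261) * 3600 = 10.25 mm/hr
Therefore the application rate = 10.25 mm/hr.


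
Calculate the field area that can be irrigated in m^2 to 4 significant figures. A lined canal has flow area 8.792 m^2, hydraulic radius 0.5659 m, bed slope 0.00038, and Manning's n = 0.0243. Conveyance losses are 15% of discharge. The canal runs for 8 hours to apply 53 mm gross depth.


Approach: apply Manning's equation with a conveyance and depth budget, Q = (1/n)*A*R^(2/3)*S^(1/2); Q_field = Q*(1-loss); Area = Q_field*t/(d/1000).
Step 1 — canal discharge (Manning's equation):
  Q = (1/0.0243) * 8.792 * 0.5659^(2/3) * 0.00038^(1/2) = 4.82540 m^3/s
Step 2 — delivered flow: Q_field = 4.82540*(1 - 15/100) = 4.10159 m^3/s
Step 3 — volume delivered: V = 4.10159 * 8*3600 = 118126 m^3
Step 4 — area served: A = V / (depth/1000) = 118126 / 0.053 = 2229000 m^2
Therefore the field area that can be irrigated = 2229000 m^2.


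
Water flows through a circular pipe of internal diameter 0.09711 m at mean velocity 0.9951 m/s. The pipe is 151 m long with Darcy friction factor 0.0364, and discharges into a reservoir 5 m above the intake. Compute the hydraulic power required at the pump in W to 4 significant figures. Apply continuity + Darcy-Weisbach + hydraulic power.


Approach: apply continuity + Darcy-Weisbach + hydraulic power, Q = A*v; hf = f*(L/D)*(v^2/(2g)); H = static + hf; P = rho*g*Q*H.
Step 1 — flow rate (continuity, Q = A*v):
  A = pi*(0.09711/2)^2 = 0.00740658 m^2
  Q = 0.00740658 * 0.9951 = 0.00737029 m^3/s
Step 2 — friction head loss (Darcy-Weisbach):
  hf = 0.0364 * (151/0.09711) * (0.9951^2 / (2*9.81))
  hf = 2.85660 m
Step 3 — total head: H = 5 + 2.85660 = 7.85660 m
Step 4 — hydraulic power (P = rho*g*Q*H):
  P = 1000 * 9.81 * 0.00737029 * 7.85660 = 568.1 W
Therefore the hydraulic power required at the pump = 568.1 W.


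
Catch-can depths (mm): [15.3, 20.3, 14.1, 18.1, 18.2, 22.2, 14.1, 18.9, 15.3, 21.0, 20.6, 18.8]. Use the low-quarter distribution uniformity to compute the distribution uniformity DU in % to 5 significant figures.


Approach: apply the low-quarter distribution uniformity, DU = (mean of lowest quarter of readings / overall mean)*100.
sorted lowest 3 of 12: [14.1, 14.1, 15.3] -> mean = 14.50000 mm
overall mean = 18.07500 mm
DU = (14.50000/18.07500)*100 = 80.221 %
Therefore the distribution uniformity DU = 80.221 %.


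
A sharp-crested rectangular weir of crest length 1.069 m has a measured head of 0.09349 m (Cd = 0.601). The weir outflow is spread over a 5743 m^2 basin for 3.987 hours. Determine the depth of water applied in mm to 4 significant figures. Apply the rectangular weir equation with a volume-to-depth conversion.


Approach: apply the rectangular weir equation with a volume-to-depth conversion, Q = (2/3)*Cd*L*sqrt(2g)*H^1.5; d = Q*t/A * 1000.
Step 1 — weir discharge:
  Q = (2/3)*0.601*1.069*sqrt(2*9.81)*0.09349^1.5 = 0.0542323 m^3/s
Step 2 — volume: V = 0.0542323 * 3.987*3600 = 778.407 m^3
Step 3 — depth: d = V/A * 1000 = 778.407/5743 * 1000 = 135.5 mm
Therefore the depth of water applied = 135.5 mm.


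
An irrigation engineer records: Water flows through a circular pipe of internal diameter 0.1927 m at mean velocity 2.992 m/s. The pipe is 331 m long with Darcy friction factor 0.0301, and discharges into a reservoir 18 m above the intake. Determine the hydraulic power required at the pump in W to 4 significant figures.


Approach: apply continuity + Darcy-Weisbach + hydraulic power, Q = A*v; hf = f*(L/D)*(v^2/(2g)); H = static + hf; P = rho*g*Q*H.
Step 1 — flow rate (continuity, Q = A*v):
  A = pi*(0.1927/2)^2 = 0.0291644 m^2
  Q = 0.0291644 * 2.992 = 0.0872599 m^3/s
Step 2 — friction head loss (Darcy-Weisbach):
  hf = 0.0301 * (331/0.1927) * (2.992^2 / (2*9.81))
  hf = 23.5905 m
Step 3 — total head: H = 18 + 23.5905 = 41.5905 m
Step 4 — hydraulic power (P = rho*g*Q*H):
  P = 1000 * 9.81 * 0.0872599 * 41.5905 = 35600 W
Therefore the hydraulic power required at the pump = 35600 W.


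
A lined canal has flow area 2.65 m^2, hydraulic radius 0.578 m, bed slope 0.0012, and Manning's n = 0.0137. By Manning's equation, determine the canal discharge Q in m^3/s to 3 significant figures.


Approach: apply Manning's equation, Q = (1/n)*A*R^(2/3)*S^(1/2).
Q = (1/0.0137) * 2.65 * 0.578^(2/3) * 0.0012^(1/2) = 4.65 m^3/s
Therefore the canal discharge Q = 4.65 m^3/s.


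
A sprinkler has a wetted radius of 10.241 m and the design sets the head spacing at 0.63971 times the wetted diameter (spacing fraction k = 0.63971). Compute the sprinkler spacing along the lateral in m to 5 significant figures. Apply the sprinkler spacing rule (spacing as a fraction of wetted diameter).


Approach: apply the sprinkler spacing rule (spacing as a fraction of wetted diameter), S = k*(2*R).
S = 0.63971 * (2 * 10.241) = 13.103 m
Therefore the sprinkler spacing along the lateral = 13.103 m.


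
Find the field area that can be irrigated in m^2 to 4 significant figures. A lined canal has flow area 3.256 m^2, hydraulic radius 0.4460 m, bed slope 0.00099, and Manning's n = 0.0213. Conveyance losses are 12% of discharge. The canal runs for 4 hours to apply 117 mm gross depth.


Approach: apply Manning's equation with a conveyance and depth budget, Q = (1/n)*A*R^(2/3)*S^(1/2); Q_field = Q*(1-loss); Area = Q_field*t/(d/1000).
Step 1 — canal discharge (Manning's equation):
  Q = (1/0.0213) * 3.256 * 0.4460^(2/3) * 0.00099^(1/2) = 2.80767 m^3/s
Step 2 — delivered flow: Q_field = 2.80767*(1 - 12/100) = 2.47075 m^3/s
Step 3 — volume delivered: V = 2.47075 * 4*3600 = 35578.8 m^3
Step 4 — area served: A = V / (depth/1000) = 35578.8 / 0.117 = 304100 m^2
Therefore the field area that can be irrigated = 304100 m^2.


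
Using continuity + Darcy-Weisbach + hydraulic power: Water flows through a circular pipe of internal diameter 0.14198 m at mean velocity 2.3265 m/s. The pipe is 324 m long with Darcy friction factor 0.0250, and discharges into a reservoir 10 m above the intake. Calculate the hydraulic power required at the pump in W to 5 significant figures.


Approach: apply continuity + Darcy-Weisbach + hydraulic power, Q = A*v; hf = f*(L/D)*(v^2/(2g)); H = static + hf; P = rho*g*Q*H.
Step 1 — flow rate (continuity, Q = A*v):
  A = pi*(0.14198/2)^2 = 0.01583231 m^2
  Q = 0.01583231 * 2.3265 = 0.03683386 m^3/s
Step 2 — friction head loss (Darcy-Weisbach):
  hf = 0.0250 * (324/0.14198) * (2.3265^2 / (2*9.81))
  hf = 15.73856 m
Step 3 — total head: H = 10 + 15.73856 = 25.73856 m
Step 4 — hydraulic power (P = rho*g*Q*H):
  P = 1000 * 9.81 * 0.03683386 * 25.73856 = 9300.4 W
Therefore the hydraulic power required at the pump = 9300.4 W.


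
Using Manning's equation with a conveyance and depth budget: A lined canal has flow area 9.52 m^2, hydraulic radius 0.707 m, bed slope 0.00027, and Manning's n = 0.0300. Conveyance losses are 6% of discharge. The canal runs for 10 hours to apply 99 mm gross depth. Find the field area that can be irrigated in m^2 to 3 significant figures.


Approach: apply Manning's equation with a conveyance and depth budget, Q = (1/n)*A*R^(2/3)*S^(1/2); Q_field = Q*(1-loss); Area = Q_field*t/(d/1000).
Step 1 — canal discharge (Manning's equation):
  Q = (1/0.0300) * 9.52 * 0.707^(2/3) * 0.00027^(1/2) = 4.1382 m^3/s
Step 2 — delivered flow: Q_field = 4.1382*(1 - 6/100) = 3.8899 m^3/s
Step 3 — volume delivered: V = 3.8899 * 10*3600 = 140040 m^3
Step 4 — area served: A = V / (depth/1000) = 140040 / 0.099 = 1410000 m^2
Therefore the field area that can be irrigated = 1410000 m^2.


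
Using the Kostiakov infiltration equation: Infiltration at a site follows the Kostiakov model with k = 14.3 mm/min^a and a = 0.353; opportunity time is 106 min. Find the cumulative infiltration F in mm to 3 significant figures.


Approach: apply the Kostiakov infiltration equation, F = k*t^a.
F = 14.3 * 106^0.353 = 74.2 mm
Therefore the cumulative infiltration F = 74.2 mm.


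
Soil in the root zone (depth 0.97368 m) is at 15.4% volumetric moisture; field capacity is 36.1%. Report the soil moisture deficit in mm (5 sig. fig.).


Approach: apply the soil moisture deficit relation, SMD = (FC - theta)/100 * depth * 1000.
SMD = (36.1 - 15.4)/100 * 0.97368 * 1000 = 201.55 mm
Therefore the soil moisture deficit = 201.55 mm.


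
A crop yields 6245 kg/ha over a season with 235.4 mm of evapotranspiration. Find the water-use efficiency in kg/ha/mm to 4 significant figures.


Approach: apply the water-use efficiency ratio, WUE = yield/ET.
WUE = 6245 / 235.4 = 26.53 kg/ha/mm
Therefore the water-use efficiency = 26.53 kg/ha/mm.


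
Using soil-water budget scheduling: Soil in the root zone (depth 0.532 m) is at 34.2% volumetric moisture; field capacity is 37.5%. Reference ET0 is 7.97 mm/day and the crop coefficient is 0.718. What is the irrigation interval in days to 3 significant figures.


Approach: apply soil-water budget scheduling, SMD = (FC-theta)/100*depth*1000; ETc = ET0*Kc; interval = SMD/ETc.
Step 1 — soil moisture deficit:
  SMD = (37.5 - 34.2)/100 * 0.532 * 1000 = 17.556 mm
Step 2 — daily crop ET (ETc = ET0*Kc):
  ETc = 7.97 * 0.718 = 5.7225 mm/day
Step 3 — irrigation interval (SMD/ETc):
  interval = 17.556 / 5.7225 = 3.07 days
Therefore the irrigation interval = 3.07 days.


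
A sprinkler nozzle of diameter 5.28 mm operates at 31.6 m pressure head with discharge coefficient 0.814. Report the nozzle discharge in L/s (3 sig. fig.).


Approach: apply the orifice equation, Q = Cd*A*sqrt(2*g*h), A = pi*(d/2)^2.
A = pi*(5.28e-3/2)^2 = 2.1896e-05 m^2
Q = 0.814 * 2.1896e-05 * sqrt(2*9.81*31.6) * 1000 = 0.444 L/s
Therefore the nozzle discharge = 0.444 L/s.


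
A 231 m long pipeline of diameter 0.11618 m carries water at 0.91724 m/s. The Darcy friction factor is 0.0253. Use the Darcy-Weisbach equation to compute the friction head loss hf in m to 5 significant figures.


Approach: apply the Darcy-Weisbach equation, hf = f*(L/D)*(v^2/(2g)).
hf = 0.0253 * (231/0.11618) * (0.91724^2 / (2*9.81))
hf = 2.1571 m
Therefore the friction head loss hf = 2.1571 m.


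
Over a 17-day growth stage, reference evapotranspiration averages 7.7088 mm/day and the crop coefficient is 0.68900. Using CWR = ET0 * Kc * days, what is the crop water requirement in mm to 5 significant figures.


CWR = 7.7088 * 0.68900 * 17 = 90.293 mm
Therefore the crop water requirement = 90.293 mm.


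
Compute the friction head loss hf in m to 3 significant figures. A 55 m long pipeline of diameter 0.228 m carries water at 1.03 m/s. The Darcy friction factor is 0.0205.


Approach: apply the Darcy-Weisbach equation, hf = f*(L/D)*(v^2/(2g)).
hf = 0.0205 * (55/0.228) * (1.03^2 / (2*9.81))
hf = 0.267 m
Therefore the friction head loss hf = 0.267 m.


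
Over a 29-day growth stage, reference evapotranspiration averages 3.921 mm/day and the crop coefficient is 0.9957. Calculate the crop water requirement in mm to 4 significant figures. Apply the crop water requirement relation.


Approach: apply the crop water requirement relation, CWR = ET0 * Kc * days.
CWR = 3.921 * 0.9957 * 29 = 113.2 mm
Therefore the crop water requirement = 113.2 mm.


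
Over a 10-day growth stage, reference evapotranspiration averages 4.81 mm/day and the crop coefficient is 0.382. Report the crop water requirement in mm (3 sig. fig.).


Approach: apply the crop water requirement relation, CWR = ET0 * Kc * days.
CWR = 4.81 * 0.382 * 10 = 18.4 mm
Therefore the crop water requirement = 18.4 mm.


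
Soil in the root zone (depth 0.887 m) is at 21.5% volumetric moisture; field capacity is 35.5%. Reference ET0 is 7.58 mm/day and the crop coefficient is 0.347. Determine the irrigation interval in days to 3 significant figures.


Approach: apply soil-water budget scheduling, SMD = (FC-theta)/100*depth*1000; ETc = ET0*Kc; interval = SMD/ETc.
Step 1 — soil moisture deficit:
  SMD = (35.5 - 21.5)/100 * 0.887 * 1000 = 124.18 mm
Step 2 — daily crop ET (ETc = ET0*Kc):
  ETc = 7.58 * 0.347 = 2.6303 mm/day
Step 3 — irrigation interval (SMD/ETc):
  interval = 124.18 / 2.6303 = 47.2 days
Therefore the irrigation interval = 47.2 days.


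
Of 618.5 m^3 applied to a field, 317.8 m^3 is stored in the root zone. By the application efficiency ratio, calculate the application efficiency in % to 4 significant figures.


Approach: apply the application efficiency ratio, Ea = (stored/applied)*100.
Ea = (317.8/618.5)*100 = 51.38 %
Therefore the application efficiency = 51.38 %.


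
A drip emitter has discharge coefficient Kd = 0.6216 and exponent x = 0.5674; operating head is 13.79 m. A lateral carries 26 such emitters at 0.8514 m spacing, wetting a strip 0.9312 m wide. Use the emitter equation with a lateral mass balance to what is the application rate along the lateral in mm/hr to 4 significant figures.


Approach: apply the emitter equation with a lateral mass balance, q = Kd*h^x; Q = n*q; rate = Q/(n*spacing*width).
Step 1 — single emitter flow (q = Kd*h^x):
  q = 0.6216 * 13.79^0.5674 = 2.75486 L/hr
Step 2 — total lateral flow: Q = 26 * 2.75486 = 71.6264 L/hr
Step 3 — wetted area: A = 26 * 0.8514 * 0.9312 = 20.6134 m^2
Step 4 — application rate: Q/A = 71.6264/20.6134 = 3.475 mm/hr
Therefore the application rate along the lateral = 3.475 mm/hr.


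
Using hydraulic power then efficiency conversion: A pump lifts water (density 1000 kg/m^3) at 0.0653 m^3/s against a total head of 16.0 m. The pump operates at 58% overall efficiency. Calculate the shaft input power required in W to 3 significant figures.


Approach: apply hydraulic power then efficiency conversion, P = rho*g*Q*H; P_in = P/eta.
Step 1 — hydraulic power (P = rho*g*Q*H):
  P = 1000 * 9.81 * 0.0653 * 16.0 = 10249 W
Step 2 — input power: P_in = P/eta = 10249 / 0.58 = 17700 W
Therefore the shaft input power required = 17700 W.


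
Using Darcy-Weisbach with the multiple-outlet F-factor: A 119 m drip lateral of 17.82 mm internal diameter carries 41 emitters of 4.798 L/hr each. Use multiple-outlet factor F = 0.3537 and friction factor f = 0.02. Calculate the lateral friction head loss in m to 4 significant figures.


Approach: apply Darcy-Weisbach with the multiple-outlet F-factor, Q = n*q/(3600*1000) m^3/s; v = Q/A; hf = F*f*(L/D)*(v^2/(2g)).
Q = 41*4.798/(3600*1000) = 5.46439e-05 m^3/s
A = pi*(17.82e-3/2)^2 = 2.49405e-04 m^2, so v = Q/A = 0.219097 m/s
hf = 0.3537*0.02*(119/0.01782)*(0.219097^2/(2*9.81)) = 0.1156 m
Therefore the lateral friction head loss = 0.1156 m.


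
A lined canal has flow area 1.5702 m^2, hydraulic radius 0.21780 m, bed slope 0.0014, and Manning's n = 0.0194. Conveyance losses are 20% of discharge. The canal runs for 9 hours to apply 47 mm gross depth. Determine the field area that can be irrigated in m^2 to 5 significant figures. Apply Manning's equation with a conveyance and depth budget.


Approach: apply Manning's equation with a conveyance and depth budget, Q = (1/n)*A*R^(2/3)*S^(1/2); Q_field = Q*(1-loss); Area = Q_field*t/(d/1000).
Step 1 — canal discharge (Manning's equation):
  Q = (1/0.0194) * 1.5702 * 0.21780^(2/3) * 0.0014^(1/2) = 1.096283 m^3/s
Step 2 — delivered flow: Q_field = 1.096283*(1 - 20/100) = 0.8770261 m^3/s
Step 3 — volume delivered: V = 0.8770261 * 9*3600 = 28415.64 m^3
Step 4 — area served: A = V / (depth/1000) = 28415.64 / 0.047 = 604590 m^2
Therefore the field area that can be irrigated = 604590 m^2.


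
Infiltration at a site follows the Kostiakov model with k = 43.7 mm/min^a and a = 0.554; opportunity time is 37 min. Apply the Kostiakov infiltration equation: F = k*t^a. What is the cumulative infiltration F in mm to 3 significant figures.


F = 43.7 * 37^0.554 = 323 mm
Therefore the cumulative infiltration F = 323 mm.


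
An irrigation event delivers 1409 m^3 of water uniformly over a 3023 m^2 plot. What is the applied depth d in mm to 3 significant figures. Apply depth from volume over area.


Approach: apply depth from volume over area, d = (V/A)*1000.
d = (1409 / 3023) * 1000 = 466 mm
Therefore the applied depth d = 466 mm.


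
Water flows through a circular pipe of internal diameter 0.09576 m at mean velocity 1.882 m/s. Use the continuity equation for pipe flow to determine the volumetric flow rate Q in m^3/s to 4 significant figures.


Approach: apply the continuity equation for pipe flow, Q = A * v with A = pi*(D/2)^2.
A = pi*(0.09576/2)^2 = 0.00720208 m^2
Q = 0.00720208 * 1.882 = 0.01355 m^3/s
Therefore the volumetric flow rate Q = 0.01355 m^3/s.


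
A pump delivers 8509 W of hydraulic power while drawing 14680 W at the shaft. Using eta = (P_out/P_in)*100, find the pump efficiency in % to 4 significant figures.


eta = (8509 / 14680) * 100 = 57.96 %
Therefore the pump efficiency = 57.96 %.


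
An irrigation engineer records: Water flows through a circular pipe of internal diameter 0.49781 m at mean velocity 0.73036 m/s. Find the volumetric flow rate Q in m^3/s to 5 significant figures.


Approach: apply the continuity equation for pipe flow, Q = A * v with A = pi*(D/2)^2.
A = pi*(0.49781/2)^2 = 0.1946333 m^2
Q = 0.1946333 * 0.73036 = 0.14215 m^3/s
Therefore the volumetric flow rate Q = 0.14215 m^3/s.


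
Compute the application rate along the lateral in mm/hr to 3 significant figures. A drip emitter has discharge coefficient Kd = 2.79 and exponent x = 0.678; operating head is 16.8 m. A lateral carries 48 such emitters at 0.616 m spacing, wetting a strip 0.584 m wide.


Approach: apply the emitter equation with a lateral mass balance, q = Kd*h^x; Q = n*q; rate = Q/(n*spacing*width).
Step 1 — single emitter flow (q = Kd*h^x):
  q = 2.79 * 16.8^0.678 = 18.896 L/hr
Step 2 — total lateral flow: Q = 48 * 18.896 = 907.00 L/hr
Step 3 — wetted area: A = 48 * 0.616 * 0.584 = 17.268 m^2
Step 4 — application rate: Q/A = 907.00/17.268 = 52.5 mm/hr
Therefore the application rate along the lateral = 52.5 mm/hr.


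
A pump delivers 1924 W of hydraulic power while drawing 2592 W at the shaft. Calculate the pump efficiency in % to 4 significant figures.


Approach: apply the efficiency ratio, eta = (P_out/P_in)*100.
eta = (1924 / 2592) * 100 = 74.23 %
Therefore the pump efficiency = 74.23 %.


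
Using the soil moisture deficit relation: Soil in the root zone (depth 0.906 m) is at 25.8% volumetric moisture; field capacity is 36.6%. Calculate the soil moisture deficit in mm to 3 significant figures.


Approach: apply the soil moisture deficit relation, SMD = (FC - theta)/100 * depth * 1000.
SMD = (36.6 - 25.8)/100 * 0.906 * 1000 = 97.8 mm
Therefore the soil moisture deficit = 97.8 mm.


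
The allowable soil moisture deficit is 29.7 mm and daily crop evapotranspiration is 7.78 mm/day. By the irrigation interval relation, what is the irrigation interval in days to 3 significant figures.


Approach: apply the irrigation interval relation, interval = SMD / ETc.
interval = 29.7 / 7.78 = 3.82 days
Therefore the irrigation interval = 3.82 days.


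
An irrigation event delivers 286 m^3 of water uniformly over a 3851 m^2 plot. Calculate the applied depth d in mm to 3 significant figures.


Approach: apply depth from volume over area, d = (V/A)*1000.
d = (286 / 3851) * 1000 = 74.3 mm
Therefore the applied depth d = 74.3 mm.


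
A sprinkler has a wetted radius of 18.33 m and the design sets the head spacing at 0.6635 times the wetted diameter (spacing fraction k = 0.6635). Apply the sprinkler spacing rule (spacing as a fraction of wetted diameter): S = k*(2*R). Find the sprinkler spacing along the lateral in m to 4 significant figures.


S = 0.6635 * (2 * 18.33) = 24.32 m
Therefore the sprinkler spacing along the lateral = 24.32 m.


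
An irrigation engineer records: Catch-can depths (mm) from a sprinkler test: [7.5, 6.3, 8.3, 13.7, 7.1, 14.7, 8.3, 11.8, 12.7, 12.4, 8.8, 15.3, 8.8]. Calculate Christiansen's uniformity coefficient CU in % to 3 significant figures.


Approach: apply Christiansen's uniformity coefficient, CU = (1 - mean_abs_deviation/mean)*100.
mean = 10.438 mm
mean |d_i - mean| = 2.7645 mm
CU = (1 - 2.7645/10.438)*100 = 73.5 %
Therefore Christiansen's uniformity coefficient CU = 73.5 %.


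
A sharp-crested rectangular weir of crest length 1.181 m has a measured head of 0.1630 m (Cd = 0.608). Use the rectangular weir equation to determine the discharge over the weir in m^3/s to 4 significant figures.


Approach: apply the rectangular weir equation, Q = (2/3)*Cd*L*sqrt(2g)*H^1.5.
Q = (2/3)*0.608*1.181*sqrt(2*9.81)*0.1630^1.5 = 0.1395 m^3/s
Therefore the discharge over the weir = 0.1395 m^3/s.


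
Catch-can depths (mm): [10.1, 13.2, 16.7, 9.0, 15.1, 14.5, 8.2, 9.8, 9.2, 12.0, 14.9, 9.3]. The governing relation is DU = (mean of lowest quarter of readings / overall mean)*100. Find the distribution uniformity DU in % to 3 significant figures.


sorted lowest 3 of 12: [8.2, 9.0, 9.2] -> mean = 8.8000 mm
overall mean = 11.833 mm
DU = (8.8000/11.833)*100 = 74.4 %
Therefore the distribution uniformity DU = 74.4 %.
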